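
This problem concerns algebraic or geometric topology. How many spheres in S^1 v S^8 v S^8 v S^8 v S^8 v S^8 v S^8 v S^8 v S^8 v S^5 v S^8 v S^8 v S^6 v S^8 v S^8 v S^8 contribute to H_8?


For a wedge of spheres, H_k (k>0) is free on one generator per sphere of dimension k.
Spheres of dimension 8: count = 13.
b_8 = 13

13


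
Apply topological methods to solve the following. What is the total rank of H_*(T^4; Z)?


b_k(T^4) = C(4,k), so the sum over k is sum_k C(4,k) = 2^4.
Total = 2^4 = 16

16


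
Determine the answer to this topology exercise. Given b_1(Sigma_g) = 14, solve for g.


For a closed orientable surface: b_1 = 2g.
14 = 2g
g = 14 / 2 = 7

7


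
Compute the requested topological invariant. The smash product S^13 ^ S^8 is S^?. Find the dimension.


S^m ^ S^n = S^{m+n}.
k = 13 + 8 = 21

21


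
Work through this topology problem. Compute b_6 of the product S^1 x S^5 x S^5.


Each S^d has Poincare polynomial 1 + t^d.
The product S^1 x S^5 x S^5 has Poincare polynomial prod(1+t^d_i).
Expanding: b_0=1, b_1=1, b_5=2, b_6=2, b_10=1, b_11=1.
b_6 = 2

2


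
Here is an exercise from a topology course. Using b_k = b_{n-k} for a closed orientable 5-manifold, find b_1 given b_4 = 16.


Poincare duality for closed orientable n-manifolds: b_k = b_{n-k}.
Here n = 5, so b_1 = b_4 = 16

16


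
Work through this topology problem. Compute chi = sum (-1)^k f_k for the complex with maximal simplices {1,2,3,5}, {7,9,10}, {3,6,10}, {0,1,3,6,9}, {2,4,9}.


Enumerate all faces; f-vector: f_0=10, f_1=23, f_2=17, f_3=6, f_4=1.
chi = sum (-1)^k f_k = -1

-1


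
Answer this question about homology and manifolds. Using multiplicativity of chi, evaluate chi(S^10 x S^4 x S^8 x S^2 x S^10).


chi is multiplicative: chi(X x Y) = chi(X) chi(Y).
Each even-dim sphere has chi = 2. There are 5 factors.
chi = 2^5 = 32

32


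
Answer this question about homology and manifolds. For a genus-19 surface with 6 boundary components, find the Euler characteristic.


For a compact orientable surface with genus g and b boundary components: chi = 2 - 2g - b.
chi = 2 - 2*19 - 6 = 2 - 38 - 6 = -42

-42


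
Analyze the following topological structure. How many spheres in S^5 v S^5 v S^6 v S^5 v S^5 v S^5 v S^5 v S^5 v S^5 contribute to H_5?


For a wedge of spheres, H_k (k>0) is free on one generator per sphere of dimension k.
Spheres of dimension 5: count = 8.
b_5 = 8

8


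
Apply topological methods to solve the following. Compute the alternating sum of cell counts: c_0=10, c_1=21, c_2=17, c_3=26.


chi = sum_k (-1)^k c_k.
= (-1)^0*10 + (-1)^1*21 + (-1)^2*17 + (-1)^3*26
= (10) + (-21) + (17) + (-26)
= -20

-20


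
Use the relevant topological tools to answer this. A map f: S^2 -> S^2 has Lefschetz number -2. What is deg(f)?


L(f) = 1 + (-1)^2 deg(f) on S^2.
-2 = 1 + (-1)^2 * deg(f)
(-1)^2 * deg(f) = -3
deg(f) = -3

-3


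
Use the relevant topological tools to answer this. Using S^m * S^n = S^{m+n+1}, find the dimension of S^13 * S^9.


Join of spheres: S^m * S^n = S^{m+n+1}.
dim = 13 + 9 + 1 = 23

23


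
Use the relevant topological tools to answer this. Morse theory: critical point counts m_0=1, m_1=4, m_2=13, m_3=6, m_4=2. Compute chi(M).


Morse theory: chi(M) = sum_k (-1)^k m_k where m_k = #(index-k critical points).
= (1) + (-4) + (13) + (-6) + (2) = 6

6


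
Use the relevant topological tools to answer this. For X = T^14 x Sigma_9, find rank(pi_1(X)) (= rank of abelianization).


pi_1(A x B) = pi_1(A) x pi_1(B); rank of abelianization = b_1.
b_1(T^14) = 14, b_1(Sigma_9) = 2*9 = 18.
b_1(product) = 14 + 18 = 32

32


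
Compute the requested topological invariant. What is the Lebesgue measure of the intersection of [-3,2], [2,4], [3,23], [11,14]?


Intersection = [max(a_i), min(b_i)] = [11, 2].
Since 11 > 2, the intersection is empty.
Length = 0

0


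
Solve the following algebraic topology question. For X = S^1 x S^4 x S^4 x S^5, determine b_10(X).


Each S^d has Poincare polynomial 1 + t^d.
The product S^1 x S^4 x S^4 x S^5 has Poincare polynomial prod(1+t^d_i).
Expanding: b_0=1, b_1=1, b_4=2, b_5=3, b_6=1, b_8=1, b_9=3, b_10=2, b_13=1, b_14=1.
b_10 = 2

2


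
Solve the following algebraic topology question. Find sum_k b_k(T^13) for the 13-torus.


b_k(T^13) = C(13,k), so the sum over k is sum_k C(13,k) = 2^13.
Total = 2^13 = 8192

8192


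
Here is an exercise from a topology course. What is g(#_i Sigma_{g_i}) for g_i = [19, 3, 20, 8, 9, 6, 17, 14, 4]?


Genus is additive under connected sum of orientable surfaces.
g = 19 + 3 + 20 + 8 + 9 + 6 + 17 + 14 + 4 = 100

100


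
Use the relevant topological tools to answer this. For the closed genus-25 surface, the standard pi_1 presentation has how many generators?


Standard presentation: pi_1(Sigma_g) = <a_1,b_1,...,a_g,b_g | [a_1,b_1]...[a_g,b_g] = 1>.
Number of generators = 2g = 2*25 = 50

50


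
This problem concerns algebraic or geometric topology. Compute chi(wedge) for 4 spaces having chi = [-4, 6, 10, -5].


chi(A v B) = chi(A) + chi(B) - 1 (one point identified).
For 4 spaces: chi = (sum chi_i) - (4 - 1).
sum = 7; chi = 7 - 3 = 4

4


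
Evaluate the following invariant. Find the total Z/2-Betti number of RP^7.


H^k(RP^7; Z/2) = Z/2 for each 0 <= k <= 7.
Total dimension = 7 + 1 = 8

8


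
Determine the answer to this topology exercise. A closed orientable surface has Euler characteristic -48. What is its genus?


chi = 2 - 2g for closed orientable surfaces.
-48 = 2 - 2g
2g = 2 - (-48) = 50
g = 25

25


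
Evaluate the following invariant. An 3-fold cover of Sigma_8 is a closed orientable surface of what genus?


For an n-sheeted cover: chi(E) = n * chi(B).
chi(Sigma_8) = 2 - 2*8 = -14.
chi(E) = 3 * (-14) = -42.
genus(E) = (2 - chi(E))/2 = (2 - (-42))/2 = 44/2 = 22

22


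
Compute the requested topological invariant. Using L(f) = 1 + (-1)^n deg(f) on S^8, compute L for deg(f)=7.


On S^8: L(f) = tr(f_0*) + (-1)^8 tr(f_8*) = 1 + (-1)^8 * deg(f).
L(f) = 1 + (-1)^8 * 7 = 1 + 7 = 8

8


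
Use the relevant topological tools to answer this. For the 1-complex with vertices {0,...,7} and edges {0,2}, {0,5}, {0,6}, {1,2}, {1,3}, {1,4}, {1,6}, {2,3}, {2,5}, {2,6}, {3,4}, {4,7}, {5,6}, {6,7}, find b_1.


b_1 = E - V + (number of components).
E = 14, V = 8, components = 1.
b_1 = 14 - 8 + 1 = 7

7


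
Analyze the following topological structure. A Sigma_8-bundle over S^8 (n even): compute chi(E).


chi(S^8) = 2 (n even), chi(Sigma_8) = 2 - 2*8 = -14.
chi(E) = 2 * (-14) = -28

-28


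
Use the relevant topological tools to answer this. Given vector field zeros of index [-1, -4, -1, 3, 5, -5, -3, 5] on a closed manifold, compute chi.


Poincare-Hopf: chi(M) = sum of indices of zeros.
chi = (-1) + (-4) + (-1) + (3) + (5) + (-5) + (-3) + (5) = -1

-1


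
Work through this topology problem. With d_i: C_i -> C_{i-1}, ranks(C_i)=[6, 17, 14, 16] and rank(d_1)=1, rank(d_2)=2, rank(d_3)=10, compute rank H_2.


rank H_k = rank(ker d_k) - rank(im d_{k+1}).
rank(ker d_2) = rank(C_2) - rank(d_2) = 14 - 2 = 12.
rank(im d_{2+1}) = 10.
rank H_2 = 12 - 10 = 2

2


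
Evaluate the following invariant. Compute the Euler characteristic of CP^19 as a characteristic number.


For any closed oriented manifold, <e(TM),[M]> = chi(M).
chi(CP^19) = 19+1 = 20

20


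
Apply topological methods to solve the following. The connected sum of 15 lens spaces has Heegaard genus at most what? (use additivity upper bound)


Heegaard genus satisfies g(A#B) <= g(A) + g(B).
Each lens space has g = 1.
Upper bound: 15 * 1 = 15

15


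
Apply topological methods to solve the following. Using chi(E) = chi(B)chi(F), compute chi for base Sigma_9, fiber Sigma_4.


For a fiber bundle F -> E -> B (with CW structure): chi(E) = chi(B) * chi(F).
chi(Sigma_9) = -16, chi(Sigma_4) = -6.
chi(E) = (-16) * (-6) = 96

96


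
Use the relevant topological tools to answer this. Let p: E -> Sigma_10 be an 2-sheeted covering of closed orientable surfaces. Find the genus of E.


For an n-sheeted cover: chi(E) = n * chi(B).
chi(Sigma_10) = 2 - 2*10 = -18.
chi(E) = 2 * (-18) = -36.
genus(E) = (2 - chi(E))/2 = (2 - (-36))/2 = 38/2 = 19

19


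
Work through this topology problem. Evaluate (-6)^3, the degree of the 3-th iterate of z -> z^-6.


deg(f) = -6. Degree is multiplicative: deg(f^3) = (deg f)^3.
deg(f^3) = (-6)^3 = -216

-216


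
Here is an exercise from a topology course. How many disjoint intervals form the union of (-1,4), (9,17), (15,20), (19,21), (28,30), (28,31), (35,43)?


Sort and merge overlapping open intervals.
Merged: (-1,4), (9,21), (28,31), (35,43).
Number of components = 4

4


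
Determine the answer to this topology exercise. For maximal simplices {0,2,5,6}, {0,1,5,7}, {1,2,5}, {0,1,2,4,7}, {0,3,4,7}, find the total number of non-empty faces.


Each maximal simplex on m vertices has 2^m - 1 nonempty faces.
Take the union (dedupe shared faces).
Total distinct faces = 58

58


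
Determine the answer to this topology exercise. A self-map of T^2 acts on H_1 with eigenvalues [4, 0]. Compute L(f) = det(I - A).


For a torus self-map: L(f) = det(I - A) where A acts on H_1.
L(f) = (1-4) * (1-0) = -3 * 1 = -3

-3


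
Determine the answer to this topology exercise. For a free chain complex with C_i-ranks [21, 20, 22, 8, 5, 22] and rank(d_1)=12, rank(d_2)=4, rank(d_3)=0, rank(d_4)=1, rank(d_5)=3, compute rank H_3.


rank H_k = rank(ker d_k) - rank(im d_{k+1}).
rank(ker d_3) = rank(C_3) - rank(d_3) = 8 - 0 = 8.
rank(im d_{3+1}) = 1.
rank H_3 = 8 - 1 = 7

7


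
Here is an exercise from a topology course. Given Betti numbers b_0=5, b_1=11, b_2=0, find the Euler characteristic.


chi = sum_k (-1)^k b_k.
= (5) + (-11) + (0)
= -6

-6


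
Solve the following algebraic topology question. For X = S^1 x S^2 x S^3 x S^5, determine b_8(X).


Each S^d has Poincare polynomial 1 + t^d.
The product S^1 x S^2 x S^3 x S^5 has Poincare polynomial prod(1+t^d_i).
Expanding: b_0=1, b_1=1, b_2=1, b_3=2, b_4=1, b_5=2, b_6=2, b_7=1, b_8=2, b_9=1, b_10=1, b_11=1.
b_8 = 2

2


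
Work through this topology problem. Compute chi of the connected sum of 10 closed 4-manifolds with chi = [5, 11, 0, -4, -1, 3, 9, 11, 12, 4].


For n-manifolds: chi(A#B) = chi(A) + chi(B) - chi(S^4).
chi(S^4) = 1 + (-1)^4 = 2.
chi(#) = (sum chi_i) - (10-1)*chi(S^4) = 50 - 9*2 = 32

32


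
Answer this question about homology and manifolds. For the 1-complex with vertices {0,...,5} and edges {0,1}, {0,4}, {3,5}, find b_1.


b_1 = E - V + (number of components).
E = 3, V = 6, components = 3.
b_1 = 3 - 6 + 3 = 0

0


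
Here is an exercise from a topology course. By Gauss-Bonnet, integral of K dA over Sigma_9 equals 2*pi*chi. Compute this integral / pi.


Gauss-Bonnet: integral K dA = 2*pi*chi(M).
chi(Sigma_9) = 2 - 2*9 = -16.
(integral K dA)/pi = 2*chi = 2*(-16) = -32

-32


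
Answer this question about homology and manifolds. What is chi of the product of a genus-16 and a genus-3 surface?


chi(Sigma_16) = 2 - 2*16 = -30
chi(Sigma_3) = 2 - 2*3 = -4
chi(product) = (-30) * (-4) = 120

120


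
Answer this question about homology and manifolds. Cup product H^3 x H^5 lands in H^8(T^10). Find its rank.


Cup product: H^p x H^q -> H^{p+q}; here p+q = 3+5 = 8.
rank H^k(T^n) = C(n,k).
C(10,8) = 45

45


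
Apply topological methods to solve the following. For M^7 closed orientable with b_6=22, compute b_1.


Poincare duality for closed orientable n-manifolds: b_k = b_{n-k}.
Here n = 7, so b_1 = b_6 = 22

22


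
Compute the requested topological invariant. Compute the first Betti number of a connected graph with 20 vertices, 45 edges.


For a connected graph: rank(pi_1) = b_1 = E - V + 1 = 1 - chi.
chi = V - E = 20 - 45 = -25.
rank = 1 - (-25) = 45 - 20 + 1 = 26

26


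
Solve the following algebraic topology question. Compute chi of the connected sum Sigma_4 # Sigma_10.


chi(Sigma_4) = 2 - 2*4 = -6
chi(Sigma_10) = 2 - 2*10 = -18
For surfaces: chi(A#B) = chi(A) + chi(B) - 2.
chi = -6 + -18 - 2 = -26

-26


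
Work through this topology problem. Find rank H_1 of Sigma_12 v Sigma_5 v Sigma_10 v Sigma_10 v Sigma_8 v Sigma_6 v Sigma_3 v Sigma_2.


For a wedge X v Y: reduced H_k(X v Y) = H_k(X) + H_k(Y).
Each Sigma_g contributes b_1 = 2g.
b_1 = 24 + 10 + 20 + 20 + 16 + 12 + 6 + 4 = 112

112


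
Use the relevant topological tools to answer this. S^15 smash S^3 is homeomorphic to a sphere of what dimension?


S^m ^ S^n = S^{m+n}.
k = 15 + 3 = 18

18


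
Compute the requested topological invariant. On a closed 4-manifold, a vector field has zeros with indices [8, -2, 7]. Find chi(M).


Poincare-Hopf: chi(M) = sum of indices of zeros.
chi = (8) + (-2) + (7) = 13

13


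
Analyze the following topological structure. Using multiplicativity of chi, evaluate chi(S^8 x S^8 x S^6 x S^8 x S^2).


chi is multiplicative: chi(X x Y) = chi(X) chi(Y).
Each even-dim sphere has chi = 2. There are 5 factors.
chi = 2^5 = 32

32


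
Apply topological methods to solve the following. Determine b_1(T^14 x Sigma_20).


pi_1(A x B) = pi_1(A) x pi_1(B); rank of abelianization = b_1.
b_1(T^14) = 14, b_1(Sigma_20) = 2*20 = 40.
b_1(product) = 14 + 40 = 54

54


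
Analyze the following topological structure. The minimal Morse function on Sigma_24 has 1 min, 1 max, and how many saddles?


A perfect Morse function has m_k = b_k.
For Sigma_24: b_0=1, b_1=2g=48, b_2=1.
Saddles m_1 = 2g = 48

48


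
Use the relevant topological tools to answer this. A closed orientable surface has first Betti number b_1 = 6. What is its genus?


For a closed orientable surface: b_1 = 2g.
6 = 2g
g = 6 / 2 = 3

3


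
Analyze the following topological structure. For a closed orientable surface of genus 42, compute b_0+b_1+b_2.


For Sigma_42: b_0 = 1, b_1 = 2g = 84, b_2 = 1.
Total = 1 + 84 + 1 = 86

86


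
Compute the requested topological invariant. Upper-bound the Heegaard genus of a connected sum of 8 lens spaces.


Heegaard genus satisfies g(A#B) <= g(A) + g(B).
Each lens space has g = 1.
Upper bound: 8 * 1 = 8

8


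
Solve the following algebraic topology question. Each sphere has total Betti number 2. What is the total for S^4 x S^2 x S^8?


Total Betti number is multiplicative under products.
Each S^d (d>=1) has total Betti number 2.
There are 3 sphere factors.
Total = 2^3 = 8

8


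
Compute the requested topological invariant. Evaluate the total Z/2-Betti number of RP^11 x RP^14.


dim H^*(RP^n; Z/2) = n+1 (one Z/2 in each degree 0..n).
Total Betti number is multiplicative.
Total = (11+1) * (14+1) = 12 * 15 = 180

180


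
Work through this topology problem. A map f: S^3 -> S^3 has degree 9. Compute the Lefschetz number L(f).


On S^3: L(f) = tr(f_0*) + (-1)^3 tr(f_3*) = 1 + (-1)^3 * deg(f).
L(f) = 1 + (-1)^3 * 9 = 1 + -9 = -8

-8


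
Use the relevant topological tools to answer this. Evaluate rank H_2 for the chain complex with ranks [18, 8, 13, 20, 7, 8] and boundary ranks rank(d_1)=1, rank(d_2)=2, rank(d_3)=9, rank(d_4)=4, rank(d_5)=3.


rank H_k = rank(ker d_k) - rank(im d_{k+1}).
rank(ker d_2) = rank(C_2) - rank(d_2) = 13 - 2 = 11.
rank(im d_{2+1}) = 9.
rank H_2 = 11 - 9 = 2

2


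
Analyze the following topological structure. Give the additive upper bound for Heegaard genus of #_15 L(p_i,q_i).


Heegaard genus satisfies g(A#B) <= g(A) + g(B).
Each lens space has g = 1.
Upper bound: 15 * 1 = 15

15


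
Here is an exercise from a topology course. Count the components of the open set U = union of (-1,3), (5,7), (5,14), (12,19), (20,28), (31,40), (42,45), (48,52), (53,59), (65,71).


Sort and merge overlapping open intervals.
Merged: (-1,3), (5,19), (20,28), (31,40), (42,45), (48,52), (53,59), (65,71).
Number of components = 8

8


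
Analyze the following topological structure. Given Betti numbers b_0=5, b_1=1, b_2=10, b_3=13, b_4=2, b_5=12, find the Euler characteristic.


chi = sum_k (-1)^k b_k.
= (5) + (-1) + (10) + (-13) + (2) + (-12)
= -9

-9


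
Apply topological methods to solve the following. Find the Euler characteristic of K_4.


K_4: V = 4, E = C(4,2) = 6.
chi = V - E = 4 - 6 = -2

-2


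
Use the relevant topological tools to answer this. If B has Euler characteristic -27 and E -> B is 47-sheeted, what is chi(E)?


For a finite covering: chi(E) = (number of sheets) * chi(B).
chi(E) = 47 * (-27) = -1269

-1269


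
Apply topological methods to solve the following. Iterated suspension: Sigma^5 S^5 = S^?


Each suspension raises dimension by 1: Sigma S^n = S^{n+1}.
Sigma^5 S^5 = S^{5+5} = S^10

10


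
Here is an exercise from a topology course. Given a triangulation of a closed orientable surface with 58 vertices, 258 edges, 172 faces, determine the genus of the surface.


chi = V - E + F = 58 - 258 + 172 = -28
For orientable closed surface: chi = 2 - 2g, so g = (2 - chi)/2.
g = (2 - (-28)) / 2 = 30 / 2 = 15

15


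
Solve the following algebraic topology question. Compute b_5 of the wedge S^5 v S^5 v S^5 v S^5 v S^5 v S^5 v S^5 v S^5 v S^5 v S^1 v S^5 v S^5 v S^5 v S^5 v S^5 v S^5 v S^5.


For a wedge of spheres, H_k (k>0) is free on one generator per sphere of dimension k.
Spheres of dimension 5: count = 16.
b_5 = 16

16


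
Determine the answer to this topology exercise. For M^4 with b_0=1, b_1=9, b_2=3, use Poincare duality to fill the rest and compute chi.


By Poincare duality b_k = b_{4-k}, so full Betti numbers: b_0=1, b_1=9, b_2=3, b_3=9, b_4=1.
chi = sum (-1)^k b_k = -13

-13


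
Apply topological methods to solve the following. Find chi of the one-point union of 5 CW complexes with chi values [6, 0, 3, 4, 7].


chi(A v B) = chi(A) + chi(B) - 1 (one point identified).
For 5 spaces: chi = (sum chi_i) - (5 - 1).
sum = 20; chi = 20 - 4 = 16

16


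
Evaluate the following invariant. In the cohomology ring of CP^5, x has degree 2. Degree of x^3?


|x| = 2 in H^*(CP^n).
|x^3| = 3 * |x| = 3 * 2 = 6

6


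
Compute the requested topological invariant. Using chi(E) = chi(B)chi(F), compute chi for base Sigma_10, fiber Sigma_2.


For a fiber bundle F -> E -> B (with CW structure): chi(E) = chi(B) * chi(F).
chi(Sigma_10) = -18, chi(Sigma_2) = -2.
chi(E) = (-18) * (-2) = 36

36


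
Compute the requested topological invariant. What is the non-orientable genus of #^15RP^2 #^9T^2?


Since a >= 1, the sum is non-orientable; each T^2 can be replaced by RP^2 # RP^2 (since T^2#RP^2 = 3RP^2).
Total crosscaps k = 15 + 2*9 = 33.
Check via chi: chi = 15*1 + 9*0 - (15+9-1)*2 = -31 = 2 - k = -31. Consistent.

33


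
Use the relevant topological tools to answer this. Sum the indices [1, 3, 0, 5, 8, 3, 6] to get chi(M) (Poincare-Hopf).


Poincare-Hopf: chi(M) = sum of indices of zeros.
chi = (1) + (3) + (0) + (5) + (8) + (3) + (6) = 26

26


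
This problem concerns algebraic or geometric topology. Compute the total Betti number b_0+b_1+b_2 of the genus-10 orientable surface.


For Sigma_10: b_0 = 1, b_1 = 2g = 20, b_2 = 1.
Total = 1 + 20 + 1 = 22

22


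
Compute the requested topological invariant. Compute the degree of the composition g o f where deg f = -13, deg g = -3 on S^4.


Degree is multiplicative under composition: deg(g o f) = deg(g) * deg(f).
= -3 * -13 = 39

39


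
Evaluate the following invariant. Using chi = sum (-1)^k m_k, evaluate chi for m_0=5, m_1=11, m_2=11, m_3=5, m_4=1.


Morse theory: chi(M) = sum_k (-1)^k m_k where m_k = #(index-k critical points).
= (5) + (-11) + (11) + (-5) + (1) = 1

1


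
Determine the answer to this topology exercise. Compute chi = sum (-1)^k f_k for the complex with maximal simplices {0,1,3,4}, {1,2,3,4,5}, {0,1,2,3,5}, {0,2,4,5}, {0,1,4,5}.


Enumerate all faces; f-vector: f_0=6, f_1=15, f_2=20, f_3=12, f_4=2.
chi = sum (-1)^k f_k = 1

1


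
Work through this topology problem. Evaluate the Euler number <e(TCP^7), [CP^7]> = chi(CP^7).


For any closed oriented manifold, <e(TM),[M]> = chi(M).
chi(CP^7) = 7+1 = 8

8


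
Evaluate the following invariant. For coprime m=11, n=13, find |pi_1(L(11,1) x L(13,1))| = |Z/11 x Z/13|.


pi_1(X x Y) = pi_1(X) x pi_1(Y).
pi_1(L(11,1)) = Z/11, pi_1(L(13,1)) = Z/13.
|Z/11 x Z/13| = 11 * 13 = 143

143


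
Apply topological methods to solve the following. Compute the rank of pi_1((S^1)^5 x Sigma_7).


pi_1(A x B) = pi_1(A) x pi_1(B); rank of abelianization = b_1.
b_1(T^5) = 5, b_1(Sigma_7) = 2*7 = 14.
b_1(product) = 5 + 14 = 19

19


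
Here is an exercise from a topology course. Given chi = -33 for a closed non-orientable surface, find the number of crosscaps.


chi = 2 - k for closed non-orientable surfaces with k crosscaps.
-33 = 2 - k
k = 2 - (-33) = 35

35


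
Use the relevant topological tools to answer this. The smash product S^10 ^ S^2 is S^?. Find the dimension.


S^m ^ S^n = S^{m+n}.
k = 10 + 2 = 12

12


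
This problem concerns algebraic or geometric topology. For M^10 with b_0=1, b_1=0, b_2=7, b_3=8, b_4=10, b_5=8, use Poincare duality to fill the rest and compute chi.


By Poincare duality b_k = b_{10-k}, so full Betti numbers: b_0=1, b_1=0, b_2=7, b_3=8, b_4=10, b_5=8, b_6=10, b_7=8, b_8=7, b_9=0, b_10=1.
chi = sum (-1)^k b_k = 12

12


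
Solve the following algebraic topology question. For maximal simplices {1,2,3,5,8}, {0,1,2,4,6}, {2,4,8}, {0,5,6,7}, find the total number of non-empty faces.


Each maximal simplex on m vertices has 2^m - 1 nonempty faces.
Take the union (dedupe shared faces).
Total distinct faces = 72

72


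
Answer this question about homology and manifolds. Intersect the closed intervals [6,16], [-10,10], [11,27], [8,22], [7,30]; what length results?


Intersection = [max(a_i), min(b_i)] = [11, 10].
Since 11 > 10, the intersection is empty.
Length = 0

0


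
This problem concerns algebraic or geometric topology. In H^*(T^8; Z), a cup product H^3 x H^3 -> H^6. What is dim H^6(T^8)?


Cup product: H^p x H^q -> H^{p+q}; here p+q = 3+3 = 6.
rank H^k(T^n) = C(n,k).
C(8,6) = 28

28


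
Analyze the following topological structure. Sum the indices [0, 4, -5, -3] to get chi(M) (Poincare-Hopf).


Poincare-Hopf: chi(M) = sum of indices of zeros.
chi = (0) + (4) + (-5) + (-3) = -4

-4


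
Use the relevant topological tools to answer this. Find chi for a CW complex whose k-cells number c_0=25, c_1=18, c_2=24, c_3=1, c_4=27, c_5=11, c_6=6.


chi = sum_k (-1)^k c_k.
= (-1)^0*25 + (-1)^1*18 + (-1)^2*24 + (-1)^3*1 + (-1)^4*27 + (-1)^5*11 + (-1)^6*6
= (25) + (-18) + (24) + (-1) + (27) + (-11) + (6)
= 52

52


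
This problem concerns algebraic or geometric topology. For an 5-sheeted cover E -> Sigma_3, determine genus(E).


For an n-sheeted cover: chi(E) = n * chi(B).
chi(Sigma_3) = 2 - 2*3 = -4.
chi(E) = 5 * (-4) = -20.
genus(E) = (2 - chi(E))/2 = (2 - (-20))/2 = 22/2 = 11

11


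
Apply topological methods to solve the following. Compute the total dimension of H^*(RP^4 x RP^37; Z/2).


dim H^*(RP^n; Z/2) = n+1 (one Z/2 in each degree 0..n).
Total Betti number is multiplicative.
Total = (4+1) * (37+1) = 5 * 38 = 190

190


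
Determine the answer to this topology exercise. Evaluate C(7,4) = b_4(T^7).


By the Kunneth formula, b_k(T^n) = C(n,k).
b_4(T^7) = C(7,4).
C(7,4) = 7!/(4!*3!) = 35

35


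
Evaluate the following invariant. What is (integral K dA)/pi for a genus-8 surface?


Gauss-Bonnet: integral K dA = 2*pi*chi(M).
chi(Sigma_8) = 2 - 2*8 = -14.
(integral K dA)/pi = 2*chi = 2*(-14) = -28

-28


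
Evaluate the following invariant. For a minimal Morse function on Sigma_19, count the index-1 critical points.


A perfect Morse function has m_k = b_k.
For Sigma_19: b_0=1, b_1=2g=38, b_2=1.
Saddles m_1 = 2g = 38

38


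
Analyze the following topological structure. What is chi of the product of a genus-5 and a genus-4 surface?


chi(Sigma_5) = 2 - 2*5 = -8
chi(Sigma_4) = 2 - 2*4 = -6
chi(product) = (-8) * (-6) = 48

48


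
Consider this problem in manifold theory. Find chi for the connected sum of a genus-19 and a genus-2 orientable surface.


chi(Sigma_19) = 2 - 2*19 = -36
chi(Sigma_2) = 2 - 2*2 = -2
For surfaces: chi(A#B) = chi(A) + chi(B) - 2.
chi = -36 + -2 - 2 = -40

-40


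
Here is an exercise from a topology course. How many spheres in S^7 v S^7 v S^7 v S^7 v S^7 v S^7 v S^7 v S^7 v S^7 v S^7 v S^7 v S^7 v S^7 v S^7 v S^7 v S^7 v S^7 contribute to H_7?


For a wedge of spheres, H_k (k>0) is free on one generator per sphere of dimension k.
Spheres of dimension 7: count = 17.
b_7 = 17

17


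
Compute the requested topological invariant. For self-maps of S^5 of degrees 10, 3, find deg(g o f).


Degree is multiplicative under composition: deg(g o f) = deg(g) * deg(f).
= 3 * 10 = 30

30


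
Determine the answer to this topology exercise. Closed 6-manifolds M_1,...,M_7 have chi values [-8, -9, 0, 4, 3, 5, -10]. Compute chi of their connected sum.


For n-manifolds: chi(A#B) = chi(A) + chi(B) - chi(S^6).
chi(S^6) = 1 + (-1)^6 = 2.
chi(#) = (sum chi_i) - (7-1)*chi(S^6) = -15 - 6*2 = -27

-27


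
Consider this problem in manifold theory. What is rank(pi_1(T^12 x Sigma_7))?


pi_1(A x B) = pi_1(A) x pi_1(B); rank of abelianization = b_1.
b_1(T^12) = 12, b_1(Sigma_7) = 2*7 = 14.
b_1(product) = 12 + 14 = 26

26


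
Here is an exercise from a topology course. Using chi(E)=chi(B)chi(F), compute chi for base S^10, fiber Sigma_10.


chi(S^10) = 2 (n even), chi(Sigma_10) = 2 - 2*10 = -18.
chi(E) = 2 * (-18) = -36

-36


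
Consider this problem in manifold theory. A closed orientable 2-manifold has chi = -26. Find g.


chi = 2 - 2g for closed orientable surfaces.
-26 = 2 - 2g
2g = 2 - (-26) = 28
g = 14

14


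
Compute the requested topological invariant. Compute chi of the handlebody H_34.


A genus-g handlebody deformation retracts to a wedge of g circles.
chi(vee_g S^1) = 1 - g.
chi(H_34) = 1 - 34 = -33

-33


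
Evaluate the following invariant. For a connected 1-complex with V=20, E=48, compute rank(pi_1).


For a connected graph: rank(pi_1) = b_1 = E - V + 1 = 1 - chi.
chi = V - E = 20 - 48 = -28.
rank = 1 - (-28) = 48 - 20 + 1 = 29

29


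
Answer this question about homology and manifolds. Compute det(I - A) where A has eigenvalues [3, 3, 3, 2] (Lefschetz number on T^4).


For a torus self-map: L(f) = det(I - A) where A acts on H_1.
L(f) = (1-3) * (1-3) * (1-3) * (1-2) = -2 * -2 * -2 * -1 = 8

8


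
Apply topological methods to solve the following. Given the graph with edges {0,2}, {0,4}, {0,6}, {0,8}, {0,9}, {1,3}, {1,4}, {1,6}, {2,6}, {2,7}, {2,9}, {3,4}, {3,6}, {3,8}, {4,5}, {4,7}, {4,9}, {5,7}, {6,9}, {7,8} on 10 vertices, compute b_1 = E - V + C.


b_1 = E - V + (number of components).
E = 20, V = 10, components = 1.
b_1 = 20 - 10 + 1 = 11

11


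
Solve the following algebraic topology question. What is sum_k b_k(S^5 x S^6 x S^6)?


Total Betti number is multiplicative under products.
Each S^d (d>=1) has total Betti number 2.
There are 3 sphere factors.
Total = 2^3 = 8

8


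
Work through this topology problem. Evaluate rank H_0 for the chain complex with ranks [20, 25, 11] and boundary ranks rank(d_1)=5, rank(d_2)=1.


rank H_k = rank(ker d_k) - rank(im d_{k+1}).
rank(ker d_0) = rank(C_0) - rank(d_0) = 20 - 0 = 20.
rank(im d_{0+1}) = 5.
rank H_0 = 20 - 5 = 15

15


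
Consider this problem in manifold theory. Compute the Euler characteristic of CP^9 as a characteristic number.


For any closed oriented manifold, <e(TM),[M]> = chi(M).
chi(CP^9) = 9+1 = 10

10


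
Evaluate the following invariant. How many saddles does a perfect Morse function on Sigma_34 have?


A perfect Morse function has m_k = b_k.
For Sigma_34: b_0=1, b_1=2g=68, b_2=1.
Saddles m_1 = 2g = 68

68


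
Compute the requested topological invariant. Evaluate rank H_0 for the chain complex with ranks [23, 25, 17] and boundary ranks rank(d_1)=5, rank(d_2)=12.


rank H_k = rank(ker d_k) - rank(im d_{k+1}).
rank(ker d_0) = rank(C_0) - rank(d_0) = 23 - 0 = 23.
rank(im d_{0+1}) = 5.
rank H_0 = 23 - 5 = 18

18


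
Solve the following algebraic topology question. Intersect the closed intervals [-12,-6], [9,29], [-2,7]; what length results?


Intersection = [max(a_i), min(b_i)] = [9, -6].
Since 9 > -6, the intersection is empty.
Length = 0

0


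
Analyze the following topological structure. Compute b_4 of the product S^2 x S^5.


Each S^d has Poincare polynomial 1 + t^d.
The product S^2 x S^5 has Poincare polynomial prod(1+t^d_i).
Expanding: b_0=1, b_2=1, b_5=1, b_7=1.
b_4 = 0

0


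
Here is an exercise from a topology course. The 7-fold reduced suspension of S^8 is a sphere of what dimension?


Each suspension raises dimension by 1: Sigma S^n = S^{n+1}.
Sigma^7 S^8 = S^{8+7} = S^15

15


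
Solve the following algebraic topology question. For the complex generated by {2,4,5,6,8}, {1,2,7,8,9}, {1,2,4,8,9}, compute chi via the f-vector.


Enumerate all faces; f-vector: f_0=8, f_1=21, f_2=25, f_3=14, f_4=3.
chi = sum (-1)^k f_k = 1

1


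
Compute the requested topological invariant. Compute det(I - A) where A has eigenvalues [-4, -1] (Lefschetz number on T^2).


For a torus self-map: L(f) = det(I - A) where A acts on H_1.
L(f) = (1--4) * (1--1) = 5 * 2 = 10

10


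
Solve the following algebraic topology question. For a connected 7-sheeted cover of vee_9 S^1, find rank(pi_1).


Nielsen-Schreier: an index-n subgroup of F_r is free of rank 1 + n(r-1).
Equivalently: chi(cover) = n*chi(base); chi(vee_r S^1) = 1 - 9 = -8.
chi(E) = 7*(-8) = -56; rank = 1 - chi(E) = 1 - (-56) = 57.
rank = 1 + 7*(9-1) = 1 + 56 = 57

57


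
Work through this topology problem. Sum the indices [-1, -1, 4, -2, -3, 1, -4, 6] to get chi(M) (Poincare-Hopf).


Poincare-Hopf: chi(M) = sum of indices of zeros.
chi = (-1) + (-1) + (4) + (-2) + (-3) + (1) + (-4) + (6) = 0

0


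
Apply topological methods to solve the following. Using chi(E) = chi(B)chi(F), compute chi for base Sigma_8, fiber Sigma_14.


For a fiber bundle F -> E -> B (with CW structure): chi(E) = chi(B) * chi(F).
chi(Sigma_8) = -14, chi(Sigma_14) = -26.
chi(E) = (-14) * (-26) = 364

364


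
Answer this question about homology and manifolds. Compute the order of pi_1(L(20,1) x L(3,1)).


pi_1(X x Y) = pi_1(X) x pi_1(Y).
pi_1(L(20,1)) = Z/20, pi_1(L(3,1)) = Z/3.
|Z/20 x Z/3| = 20 * 3 = 60

60


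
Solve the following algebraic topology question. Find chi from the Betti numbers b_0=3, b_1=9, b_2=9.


chi = sum_k (-1)^k b_k.
= (3) + (-9) + (9)
= 3

3


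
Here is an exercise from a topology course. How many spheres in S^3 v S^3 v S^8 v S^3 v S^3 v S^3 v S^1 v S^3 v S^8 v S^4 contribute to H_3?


For a wedge of spheres, H_k (k>0) is free on one generator per sphere of dimension k.
Spheres of dimension 3: count = 6.
b_3 = 6

6


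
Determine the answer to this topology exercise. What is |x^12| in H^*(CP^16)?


|x| = 2 in H^*(CP^n).
|x^12| = 12 * |x| = 12 * 2 = 24

24


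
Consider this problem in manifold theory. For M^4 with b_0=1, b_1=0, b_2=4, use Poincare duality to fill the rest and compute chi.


By Poincare duality b_k = b_{4-k}, so full Betti numbers: b_0=1, b_1=0, b_2=4, b_3=0, b_4=1.
chi = sum (-1)^k b_k = 6

6


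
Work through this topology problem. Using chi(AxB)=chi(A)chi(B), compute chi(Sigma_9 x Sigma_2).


chi(Sigma_9) = 2 - 2*9 = -16
chi(Sigma_2) = 2 - 2*2 = -2
chi(product) = (-16) * (-2) = 32

32


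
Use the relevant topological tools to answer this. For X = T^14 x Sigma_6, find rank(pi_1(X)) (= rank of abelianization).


pi_1(A x B) = pi_1(A) x pi_1(B); rank of abelianization = b_1.
b_1(T^14) = 14, b_1(Sigma_6) = 2*6 = 12.
b_1(product) = 14 + 12 = 26

26


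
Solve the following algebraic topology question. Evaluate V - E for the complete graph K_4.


K_4: V = 4, E = C(4,2) = 6.
chi = V - E = 4 - 6 = -2

-2


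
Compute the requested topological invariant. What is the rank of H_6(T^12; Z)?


By the Kunneth formula, b_k(T^n) = C(n,k).
b_6(T^12) = C(12,6).
C(12,6) = 12!/(6!*6!) = 924

924


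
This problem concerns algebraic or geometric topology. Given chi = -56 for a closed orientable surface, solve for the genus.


chi = 2 - 2g for closed orientable surfaces.
-56 = 2 - 2g
2g = 2 - (-56) = 58
g = 29

29


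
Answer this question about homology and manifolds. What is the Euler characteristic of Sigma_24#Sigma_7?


chi(Sigma_24) = 2 - 2*24 = -46
chi(Sigma_7) = 2 - 2*7 = -12
For surfaces: chi(A#B) = chi(A) + chi(B) - 2.
chi = -46 + -12 - 2 = -60

-60


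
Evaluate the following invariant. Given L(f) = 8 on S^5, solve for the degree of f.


L(f) = 1 + (-1)^5 deg(f) on S^5.
8 = 1 + (-1)^5 * deg(f)
(-1)^5 * deg(f) = 7
deg(f) = -7

-7


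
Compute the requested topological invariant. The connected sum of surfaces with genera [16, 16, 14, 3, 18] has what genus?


Genus is additive under connected sum of orientable surfaces.
g = 16 + 16 + 14 + 3 + 18 = 67

67


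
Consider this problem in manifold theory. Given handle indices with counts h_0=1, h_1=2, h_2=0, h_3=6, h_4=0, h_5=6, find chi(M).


Handles of index k contribute (-1)^k to chi (same as CW cells).
chi = (1) + (-2) + (0) + (-6) + (0) + (-6) = -13

-13


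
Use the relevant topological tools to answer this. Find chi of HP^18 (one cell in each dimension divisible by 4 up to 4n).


HP^18 has one cell in each dimension 0, 4, ..., 4*18 (18+1 cells, all even-dim).
chi = 18 + 1 = 19

19


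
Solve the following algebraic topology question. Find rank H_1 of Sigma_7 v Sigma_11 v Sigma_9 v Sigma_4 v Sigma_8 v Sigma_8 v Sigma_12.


For a wedge X v Y: reduced H_k(X v Y) = H_k(X) + H_k(Y).
Each Sigma_g contributes b_1 = 2g.
b_1 = 14 + 22 + 18 + 8 + 16 + 16 + 24 = 118

118


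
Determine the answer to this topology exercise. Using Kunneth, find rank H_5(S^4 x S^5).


Each S^d has Poincare polynomial 1 + t^d.
The product S^4 x S^5 has Poincare polynomial prod(1+t^d_i).
Expanding: b_0=1, b_4=1, b_5=1, b_9=1.
b_5 = 1

1


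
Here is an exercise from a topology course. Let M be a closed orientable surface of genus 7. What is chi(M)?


For a closed orientable surface of genus g: chi = 2 - 2g.
Here g = 7.
chi = 2 - 2*7 = 2 - 14 = -12

-12


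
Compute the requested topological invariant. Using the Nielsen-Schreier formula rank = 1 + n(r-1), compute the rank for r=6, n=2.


Nielsen-Schreier: an index-n subgroup of F_r is free of rank 1 + n(r-1).
Equivalently: chi(cover) = n*chi(base); chi(vee_r S^1) = 1 - 6 = -5.
chi(E) = 2*(-5) = -10; rank = 1 - chi(E) = 1 - (-10) = 11.
rank = 1 + 2*(6-1) = 1 + 10 = 11

11


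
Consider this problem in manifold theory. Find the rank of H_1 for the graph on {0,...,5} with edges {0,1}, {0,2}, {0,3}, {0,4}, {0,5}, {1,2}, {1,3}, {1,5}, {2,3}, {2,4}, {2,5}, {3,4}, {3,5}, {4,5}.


b_1 = E - V + (number of components).
E = 14, V = 6, components = 1.
b_1 = 14 - 6 + 1 = 9

9


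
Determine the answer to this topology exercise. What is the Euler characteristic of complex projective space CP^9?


CP^9 has one cell in each even dimension 0, 2, ..., 2*9 (9+1 cells total).
All cells are even-dimensional, so chi = number of cells.
chi = 9 + 1 = 10

10


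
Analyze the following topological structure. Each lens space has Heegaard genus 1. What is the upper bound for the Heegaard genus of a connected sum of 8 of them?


Heegaard genus satisfies g(A#B) <= g(A) + g(B).
Each lens space has g = 1.
Upper bound: 8 * 1 = 8

8


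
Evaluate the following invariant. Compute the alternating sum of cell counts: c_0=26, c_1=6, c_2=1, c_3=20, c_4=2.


chi = sum_k (-1)^k c_k.
= (-1)^0*26 + (-1)^1*6 + (-1)^2*1 + (-1)^3*20 + (-1)^4*2
= (26) + (-6) + (1) + (-20) + (2)
= 3

3


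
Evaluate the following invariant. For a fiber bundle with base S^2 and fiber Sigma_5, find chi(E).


chi(S^2) = 2 (n even), chi(Sigma_5) = 2 - 2*5 = -8.
chi(E) = 2 * (-8) = -16

-16


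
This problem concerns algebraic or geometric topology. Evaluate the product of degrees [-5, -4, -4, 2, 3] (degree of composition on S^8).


Degree is multiplicative: deg(composition) = product of degrees.
= (-5) * (-4) * (-4) * (2) * (3) = -480

-480


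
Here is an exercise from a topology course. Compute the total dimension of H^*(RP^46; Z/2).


H^k(RP^46; Z/2) = Z/2 for each 0 <= k <= 46.
Total dimension = 46 + 1 = 47

47


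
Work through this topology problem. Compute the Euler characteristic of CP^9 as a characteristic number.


For any closed oriented manifold, <e(TM),[M]> = chi(M).
chi(CP^9) = 9+1 = 10

10


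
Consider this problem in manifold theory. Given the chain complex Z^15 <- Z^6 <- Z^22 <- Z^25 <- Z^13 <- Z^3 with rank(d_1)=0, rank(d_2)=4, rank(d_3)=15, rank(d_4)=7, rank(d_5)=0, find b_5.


rank H_k = rank(ker d_k) - rank(im d_{k+1}).
rank(ker d_5) = rank(C_5) - rank(d_5) = 3 - 0 = 3.
rank(im d_{5+1}) = 0.
rank H_5 = 3 - 0 = 3

3


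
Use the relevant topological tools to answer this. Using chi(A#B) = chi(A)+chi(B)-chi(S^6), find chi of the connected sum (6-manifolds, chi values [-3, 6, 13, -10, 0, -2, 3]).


For n-manifolds: chi(A#B) = chi(A) + chi(B) - chi(S^6).
chi(S^6) = 1 + (-1)^6 = 2.
chi(#) = (sum chi_i) - (7-1)*chi(S^6) = 7 - 6*2 = -5

-5


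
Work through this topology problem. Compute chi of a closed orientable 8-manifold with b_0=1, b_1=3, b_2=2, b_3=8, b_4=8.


By Poincare duality b_k = b_{8-k}, so full Betti numbers: b_0=1, b_1=3, b_2=2, b_3=8, b_4=8, b_5=8, b_6=2, b_7=3, b_8=1.
chi = sum (-1)^k b_k = -8

-8


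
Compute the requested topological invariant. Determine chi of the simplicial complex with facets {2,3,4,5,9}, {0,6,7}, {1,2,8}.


Enumerate all faces; f-vector: f_0=10, f_1=16, f_2=12, f_3=5, f_4=1.
chi = sum (-1)^k f_k = 2

2


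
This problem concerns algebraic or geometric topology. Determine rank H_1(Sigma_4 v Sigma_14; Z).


For a wedge: H_1(A v B) = H_1(A) + H_1(B).
b_1(Sigma_4) = 8, b_1(Sigma_14) = 28.
b_1 = 8 + 28 = 36

36


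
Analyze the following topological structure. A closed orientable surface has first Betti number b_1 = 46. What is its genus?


For a closed orientable surface: b_1 = 2g.
46 = 2g
g = 46 / 2 = 23

23


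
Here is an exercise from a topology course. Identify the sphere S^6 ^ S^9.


S^m ^ S^n = S^{m+n}.
k = 6 + 9 = 15

15


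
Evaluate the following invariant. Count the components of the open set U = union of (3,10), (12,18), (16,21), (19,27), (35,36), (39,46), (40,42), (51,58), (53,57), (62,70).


Sort and merge overlapping open intervals.
Merged: (3,10), (12,27), (35,36), (39,46), (51,58), (62,70).
Number of components = 6

6


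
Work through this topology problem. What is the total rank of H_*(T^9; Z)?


b_k(T^9) = C(9,k), so the sum over k is sum_k C(9,k) = 2^9.
Total = 2^9 = 512

512


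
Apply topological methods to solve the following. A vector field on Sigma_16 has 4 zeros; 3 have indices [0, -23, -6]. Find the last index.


Poincare-Hopf: sum of indices = chi(M).
chi(Sigma_16) = 2 - 2*16 = -30.
Sum of known indices = -29.
x = chi - (sum known) = -30 - (-29) = -1

-1


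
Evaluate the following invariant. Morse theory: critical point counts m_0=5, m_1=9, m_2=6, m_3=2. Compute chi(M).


Morse theory: chi(M) = sum_k (-1)^k m_k where m_k = #(index-k critical points).
= (5) + (-9) + (6) + (-2) = 0

0


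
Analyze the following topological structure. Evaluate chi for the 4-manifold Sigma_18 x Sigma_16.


chi(Sigma_18) = 2 - 2*18 = -34
chi(Sigma_16) = 2 - 2*16 = -30
chi(product) = (-34) * (-30) = 1020

1020


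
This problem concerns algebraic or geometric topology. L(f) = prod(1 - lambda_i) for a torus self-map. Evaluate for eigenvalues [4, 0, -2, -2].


For a torus self-map: L(f) = det(I - A) where A acts on H_1.
L(f) = (1-4) * (1-0) * (1--2) * (1--2) = -3 * 1 * 3 * 3 = -27

-27
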